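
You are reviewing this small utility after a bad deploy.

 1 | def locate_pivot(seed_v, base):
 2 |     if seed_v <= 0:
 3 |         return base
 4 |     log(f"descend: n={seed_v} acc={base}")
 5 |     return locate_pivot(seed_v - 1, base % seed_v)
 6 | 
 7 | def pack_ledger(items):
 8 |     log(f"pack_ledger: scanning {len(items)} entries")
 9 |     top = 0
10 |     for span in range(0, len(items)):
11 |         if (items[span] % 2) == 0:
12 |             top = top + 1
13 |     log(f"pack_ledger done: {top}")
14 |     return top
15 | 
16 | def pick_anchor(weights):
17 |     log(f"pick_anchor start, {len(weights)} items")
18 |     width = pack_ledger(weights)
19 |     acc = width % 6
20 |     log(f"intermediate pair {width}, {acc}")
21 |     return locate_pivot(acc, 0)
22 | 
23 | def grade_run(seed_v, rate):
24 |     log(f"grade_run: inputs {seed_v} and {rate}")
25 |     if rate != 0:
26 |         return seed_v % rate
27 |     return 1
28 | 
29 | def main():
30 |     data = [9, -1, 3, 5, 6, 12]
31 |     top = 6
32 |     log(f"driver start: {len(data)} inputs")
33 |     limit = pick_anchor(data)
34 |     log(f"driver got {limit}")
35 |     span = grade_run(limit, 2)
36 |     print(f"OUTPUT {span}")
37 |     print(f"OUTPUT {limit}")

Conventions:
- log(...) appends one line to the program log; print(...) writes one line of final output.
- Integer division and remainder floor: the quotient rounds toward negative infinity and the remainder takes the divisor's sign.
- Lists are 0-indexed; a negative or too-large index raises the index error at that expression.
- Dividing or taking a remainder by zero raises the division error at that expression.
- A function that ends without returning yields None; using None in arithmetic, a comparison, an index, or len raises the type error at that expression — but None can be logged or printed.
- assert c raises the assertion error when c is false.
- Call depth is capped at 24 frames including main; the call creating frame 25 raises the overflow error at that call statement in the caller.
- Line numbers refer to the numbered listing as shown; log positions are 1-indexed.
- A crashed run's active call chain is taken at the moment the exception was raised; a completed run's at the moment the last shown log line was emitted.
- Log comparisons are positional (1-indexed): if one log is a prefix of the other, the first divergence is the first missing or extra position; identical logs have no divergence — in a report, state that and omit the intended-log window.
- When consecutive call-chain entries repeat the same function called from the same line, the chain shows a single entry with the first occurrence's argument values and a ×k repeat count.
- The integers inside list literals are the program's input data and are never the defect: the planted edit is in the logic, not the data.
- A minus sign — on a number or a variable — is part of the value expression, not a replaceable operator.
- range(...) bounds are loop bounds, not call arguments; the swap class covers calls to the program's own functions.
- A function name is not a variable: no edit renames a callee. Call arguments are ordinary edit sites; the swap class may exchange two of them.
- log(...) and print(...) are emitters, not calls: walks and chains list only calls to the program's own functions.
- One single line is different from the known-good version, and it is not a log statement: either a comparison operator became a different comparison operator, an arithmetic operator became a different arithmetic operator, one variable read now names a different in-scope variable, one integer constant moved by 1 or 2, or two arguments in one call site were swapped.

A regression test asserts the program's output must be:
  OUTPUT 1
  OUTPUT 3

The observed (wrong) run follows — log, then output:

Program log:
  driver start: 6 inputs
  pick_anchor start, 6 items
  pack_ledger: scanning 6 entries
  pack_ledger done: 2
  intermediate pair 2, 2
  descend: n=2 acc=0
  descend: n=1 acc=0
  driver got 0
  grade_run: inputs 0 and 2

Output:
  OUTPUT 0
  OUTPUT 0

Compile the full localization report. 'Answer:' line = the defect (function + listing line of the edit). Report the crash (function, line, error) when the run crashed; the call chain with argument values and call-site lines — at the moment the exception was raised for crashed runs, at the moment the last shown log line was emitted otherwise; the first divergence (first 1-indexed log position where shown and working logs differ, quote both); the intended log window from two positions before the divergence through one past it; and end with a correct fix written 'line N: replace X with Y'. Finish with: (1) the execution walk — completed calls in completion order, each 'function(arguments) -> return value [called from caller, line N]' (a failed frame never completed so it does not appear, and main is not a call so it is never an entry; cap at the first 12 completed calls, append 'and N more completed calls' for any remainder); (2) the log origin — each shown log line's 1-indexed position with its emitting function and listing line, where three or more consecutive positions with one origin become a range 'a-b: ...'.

Answer: the defect is in locate_pivot at line 5.
Core observation: At log position 7 the runs split — shown 'descend: n=1 acc=0', but the working version logs 'descend: n=1 acc=2'.
Call chain: main -> grade_run(0, 2) (called at line 35).
First divergence: position 7 — the shown line 'descend: n=1 acc=0' should read 'descend: n=1 acc=2'.
Intended log window:
  5: intermediate pair 2, 2
  6: descend: n=2 acc=0
  7: descend: n=1 acc=2
  8: driver got 3
Execution walk:
  pack_ledger([9, -1, 3, 5, 6, 12]) -> 2  [called from pick_anchor, line 18]
  locate_pivot(0, 0) -> 0  [called from locate_pivot, line 5]
  locate_pivot(1, 0) -> 0  [called from locate_pivot, line 5]
  locate_pivot(2, 0) -> 0  [called from pick_anchor, line 21]
  pick_anchor([9, -1, 3, 5, 6, 12]) -> 0  [called from main, line 33]
  grade_run(0, 2) -> 0  [called from main, line 35]
Origin of each log line:
  1: from main, line 32
  2: from pick_anchor, line 17
  3: from pack_ledger, line 8
  4: from pack_ledger, line 13
  5: from pick_anchor, line 20
  6: from locate_pivot, line 4
  7: from locate_pivot, line 4
  8: from main, line 34
  9: from grade_run, line 24
A correct fix: line 5: replace `%` with `+`.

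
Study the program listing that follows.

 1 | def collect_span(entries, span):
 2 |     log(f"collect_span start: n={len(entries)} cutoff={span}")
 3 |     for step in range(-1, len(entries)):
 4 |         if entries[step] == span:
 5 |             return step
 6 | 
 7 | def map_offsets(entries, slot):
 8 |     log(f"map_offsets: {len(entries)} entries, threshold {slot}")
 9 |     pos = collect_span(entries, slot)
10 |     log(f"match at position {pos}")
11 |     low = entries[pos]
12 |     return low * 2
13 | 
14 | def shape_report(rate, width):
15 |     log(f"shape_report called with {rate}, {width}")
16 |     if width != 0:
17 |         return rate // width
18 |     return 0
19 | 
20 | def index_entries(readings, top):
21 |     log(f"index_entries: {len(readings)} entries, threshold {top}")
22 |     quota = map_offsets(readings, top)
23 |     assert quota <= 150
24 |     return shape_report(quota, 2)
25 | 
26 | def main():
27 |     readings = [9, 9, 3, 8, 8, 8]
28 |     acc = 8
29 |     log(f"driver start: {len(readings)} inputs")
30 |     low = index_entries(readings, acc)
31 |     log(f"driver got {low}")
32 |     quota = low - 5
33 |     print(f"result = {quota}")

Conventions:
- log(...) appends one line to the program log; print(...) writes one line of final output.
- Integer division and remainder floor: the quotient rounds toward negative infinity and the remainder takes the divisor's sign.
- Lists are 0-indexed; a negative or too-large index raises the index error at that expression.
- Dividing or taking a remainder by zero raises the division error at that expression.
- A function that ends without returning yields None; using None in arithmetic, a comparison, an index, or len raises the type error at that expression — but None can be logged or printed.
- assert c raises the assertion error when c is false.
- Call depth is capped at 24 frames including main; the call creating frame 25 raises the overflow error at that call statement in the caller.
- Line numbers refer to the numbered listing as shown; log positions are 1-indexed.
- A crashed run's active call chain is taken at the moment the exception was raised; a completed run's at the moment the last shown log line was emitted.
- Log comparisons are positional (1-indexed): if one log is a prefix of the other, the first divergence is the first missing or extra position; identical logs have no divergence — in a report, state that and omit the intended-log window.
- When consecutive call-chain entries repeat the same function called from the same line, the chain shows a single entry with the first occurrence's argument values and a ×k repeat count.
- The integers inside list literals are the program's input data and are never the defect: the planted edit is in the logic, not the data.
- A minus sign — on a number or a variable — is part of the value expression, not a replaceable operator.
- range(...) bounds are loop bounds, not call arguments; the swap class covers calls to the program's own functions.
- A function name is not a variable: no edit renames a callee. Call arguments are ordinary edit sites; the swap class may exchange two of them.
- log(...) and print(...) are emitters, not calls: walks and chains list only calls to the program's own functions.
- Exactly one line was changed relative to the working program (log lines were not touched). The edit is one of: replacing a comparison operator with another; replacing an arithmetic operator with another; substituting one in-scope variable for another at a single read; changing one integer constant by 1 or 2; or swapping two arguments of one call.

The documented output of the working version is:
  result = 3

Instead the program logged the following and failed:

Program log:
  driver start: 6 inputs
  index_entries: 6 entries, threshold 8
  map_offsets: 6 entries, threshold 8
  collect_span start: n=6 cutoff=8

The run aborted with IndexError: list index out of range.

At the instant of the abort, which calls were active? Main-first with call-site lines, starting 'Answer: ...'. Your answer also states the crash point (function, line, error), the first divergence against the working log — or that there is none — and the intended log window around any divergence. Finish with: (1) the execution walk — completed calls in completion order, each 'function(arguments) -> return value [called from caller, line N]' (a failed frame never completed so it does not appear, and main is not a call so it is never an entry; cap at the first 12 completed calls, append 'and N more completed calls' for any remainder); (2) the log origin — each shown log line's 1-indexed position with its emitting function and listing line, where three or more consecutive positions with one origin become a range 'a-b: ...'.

Answer: main -> index_entries (called at line 30) -> map_offsets (called at line 22) -> collect_span (called at line 9).
Core observation: The log ends early — 4 lines, where the working version next logs 'match at position 3'.
Crash: collect_span, line 4, IndexError.
First divergence: position 5 (shown log ended at 4 lines; the working version continues: 'match at position 3').
Intended log window:
  3: map_offsets: 6 entries, threshold 8
  4: collect_span start: n=6 cutoff=8
  5: match at position 3
  6: shape_report called with 16, 2
Execution walk:
  (no call completed)
Log origin:
  1 — main, line 29
  2 — index_entries, line 21
  3 — map_offsets, line 8
  4 — collect_span, line 2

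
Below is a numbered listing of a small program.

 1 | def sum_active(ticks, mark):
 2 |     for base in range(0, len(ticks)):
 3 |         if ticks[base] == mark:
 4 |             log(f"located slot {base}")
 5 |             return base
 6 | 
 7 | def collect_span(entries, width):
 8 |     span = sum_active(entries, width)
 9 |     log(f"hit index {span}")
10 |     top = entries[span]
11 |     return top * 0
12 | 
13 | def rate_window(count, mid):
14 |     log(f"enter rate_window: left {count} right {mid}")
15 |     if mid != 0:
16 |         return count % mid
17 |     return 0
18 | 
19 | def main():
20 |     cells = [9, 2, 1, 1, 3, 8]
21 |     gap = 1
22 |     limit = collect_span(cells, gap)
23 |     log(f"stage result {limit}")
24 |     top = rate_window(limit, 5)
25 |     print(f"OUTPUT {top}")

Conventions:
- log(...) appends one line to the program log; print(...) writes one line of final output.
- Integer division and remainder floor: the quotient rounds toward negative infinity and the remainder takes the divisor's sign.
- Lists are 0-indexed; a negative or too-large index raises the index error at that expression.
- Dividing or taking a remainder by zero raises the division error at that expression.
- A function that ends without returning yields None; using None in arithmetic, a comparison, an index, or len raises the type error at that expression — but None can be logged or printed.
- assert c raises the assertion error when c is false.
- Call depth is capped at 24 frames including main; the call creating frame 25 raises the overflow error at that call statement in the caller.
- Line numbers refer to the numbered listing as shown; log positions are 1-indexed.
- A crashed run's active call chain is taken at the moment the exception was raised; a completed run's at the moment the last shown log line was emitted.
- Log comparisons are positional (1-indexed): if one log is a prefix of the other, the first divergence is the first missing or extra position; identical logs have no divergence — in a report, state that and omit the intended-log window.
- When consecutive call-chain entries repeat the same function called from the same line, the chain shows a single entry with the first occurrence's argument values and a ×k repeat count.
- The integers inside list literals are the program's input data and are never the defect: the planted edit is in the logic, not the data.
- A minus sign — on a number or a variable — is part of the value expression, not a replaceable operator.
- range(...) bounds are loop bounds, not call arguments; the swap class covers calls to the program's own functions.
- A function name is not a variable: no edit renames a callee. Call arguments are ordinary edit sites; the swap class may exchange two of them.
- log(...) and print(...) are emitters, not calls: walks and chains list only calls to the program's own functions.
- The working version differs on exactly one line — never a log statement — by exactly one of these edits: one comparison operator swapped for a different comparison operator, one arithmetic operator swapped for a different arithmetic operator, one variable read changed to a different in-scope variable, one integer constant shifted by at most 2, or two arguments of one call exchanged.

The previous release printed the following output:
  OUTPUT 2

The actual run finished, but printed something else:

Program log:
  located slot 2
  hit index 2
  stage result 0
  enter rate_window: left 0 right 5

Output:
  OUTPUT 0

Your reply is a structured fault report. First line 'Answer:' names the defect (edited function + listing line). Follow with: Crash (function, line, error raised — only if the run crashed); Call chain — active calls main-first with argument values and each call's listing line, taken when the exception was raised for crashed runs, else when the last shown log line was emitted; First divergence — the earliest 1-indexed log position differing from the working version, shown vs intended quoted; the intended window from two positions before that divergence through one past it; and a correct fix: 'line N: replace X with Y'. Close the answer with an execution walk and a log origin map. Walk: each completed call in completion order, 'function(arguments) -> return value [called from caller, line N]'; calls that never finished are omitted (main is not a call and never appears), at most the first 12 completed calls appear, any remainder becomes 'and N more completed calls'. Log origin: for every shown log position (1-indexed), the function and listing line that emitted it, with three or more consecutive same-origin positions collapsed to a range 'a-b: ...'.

Answer: the defect is in collect_span at line 11.
Core observation: Log line 3 is where behavior first shows: 'stage result 0' appears instead of 'stage result 2'.
Call chain: main -> rate_window(0, 5) (called at line 24).
First divergence: position 3; shown 'stage result 0' vs intended 'stage result 2'.
Intended log window:
  1: located slot 2
  2: hit index 2
  3: stage result 2
  4: enter rate_window: left 2 right 5
Execution walk:
  sum_active([9, 2, 1, 1, 3, 8], 1) -> 2  [called from collect_span, line 8]
  collect_span([9, 2, 1, 1, 3, 8], 1) -> 0  [called from main, line 22]
  rate_window(0, 5) -> 0  [called from main, line 24]
Log origin:
  1: from sum_active, line 4
  2: from collect_span, line 9
  3: from main, line 23
  4: from rate_window, line 14
A correct fix: line 11: replace `0` with `2`.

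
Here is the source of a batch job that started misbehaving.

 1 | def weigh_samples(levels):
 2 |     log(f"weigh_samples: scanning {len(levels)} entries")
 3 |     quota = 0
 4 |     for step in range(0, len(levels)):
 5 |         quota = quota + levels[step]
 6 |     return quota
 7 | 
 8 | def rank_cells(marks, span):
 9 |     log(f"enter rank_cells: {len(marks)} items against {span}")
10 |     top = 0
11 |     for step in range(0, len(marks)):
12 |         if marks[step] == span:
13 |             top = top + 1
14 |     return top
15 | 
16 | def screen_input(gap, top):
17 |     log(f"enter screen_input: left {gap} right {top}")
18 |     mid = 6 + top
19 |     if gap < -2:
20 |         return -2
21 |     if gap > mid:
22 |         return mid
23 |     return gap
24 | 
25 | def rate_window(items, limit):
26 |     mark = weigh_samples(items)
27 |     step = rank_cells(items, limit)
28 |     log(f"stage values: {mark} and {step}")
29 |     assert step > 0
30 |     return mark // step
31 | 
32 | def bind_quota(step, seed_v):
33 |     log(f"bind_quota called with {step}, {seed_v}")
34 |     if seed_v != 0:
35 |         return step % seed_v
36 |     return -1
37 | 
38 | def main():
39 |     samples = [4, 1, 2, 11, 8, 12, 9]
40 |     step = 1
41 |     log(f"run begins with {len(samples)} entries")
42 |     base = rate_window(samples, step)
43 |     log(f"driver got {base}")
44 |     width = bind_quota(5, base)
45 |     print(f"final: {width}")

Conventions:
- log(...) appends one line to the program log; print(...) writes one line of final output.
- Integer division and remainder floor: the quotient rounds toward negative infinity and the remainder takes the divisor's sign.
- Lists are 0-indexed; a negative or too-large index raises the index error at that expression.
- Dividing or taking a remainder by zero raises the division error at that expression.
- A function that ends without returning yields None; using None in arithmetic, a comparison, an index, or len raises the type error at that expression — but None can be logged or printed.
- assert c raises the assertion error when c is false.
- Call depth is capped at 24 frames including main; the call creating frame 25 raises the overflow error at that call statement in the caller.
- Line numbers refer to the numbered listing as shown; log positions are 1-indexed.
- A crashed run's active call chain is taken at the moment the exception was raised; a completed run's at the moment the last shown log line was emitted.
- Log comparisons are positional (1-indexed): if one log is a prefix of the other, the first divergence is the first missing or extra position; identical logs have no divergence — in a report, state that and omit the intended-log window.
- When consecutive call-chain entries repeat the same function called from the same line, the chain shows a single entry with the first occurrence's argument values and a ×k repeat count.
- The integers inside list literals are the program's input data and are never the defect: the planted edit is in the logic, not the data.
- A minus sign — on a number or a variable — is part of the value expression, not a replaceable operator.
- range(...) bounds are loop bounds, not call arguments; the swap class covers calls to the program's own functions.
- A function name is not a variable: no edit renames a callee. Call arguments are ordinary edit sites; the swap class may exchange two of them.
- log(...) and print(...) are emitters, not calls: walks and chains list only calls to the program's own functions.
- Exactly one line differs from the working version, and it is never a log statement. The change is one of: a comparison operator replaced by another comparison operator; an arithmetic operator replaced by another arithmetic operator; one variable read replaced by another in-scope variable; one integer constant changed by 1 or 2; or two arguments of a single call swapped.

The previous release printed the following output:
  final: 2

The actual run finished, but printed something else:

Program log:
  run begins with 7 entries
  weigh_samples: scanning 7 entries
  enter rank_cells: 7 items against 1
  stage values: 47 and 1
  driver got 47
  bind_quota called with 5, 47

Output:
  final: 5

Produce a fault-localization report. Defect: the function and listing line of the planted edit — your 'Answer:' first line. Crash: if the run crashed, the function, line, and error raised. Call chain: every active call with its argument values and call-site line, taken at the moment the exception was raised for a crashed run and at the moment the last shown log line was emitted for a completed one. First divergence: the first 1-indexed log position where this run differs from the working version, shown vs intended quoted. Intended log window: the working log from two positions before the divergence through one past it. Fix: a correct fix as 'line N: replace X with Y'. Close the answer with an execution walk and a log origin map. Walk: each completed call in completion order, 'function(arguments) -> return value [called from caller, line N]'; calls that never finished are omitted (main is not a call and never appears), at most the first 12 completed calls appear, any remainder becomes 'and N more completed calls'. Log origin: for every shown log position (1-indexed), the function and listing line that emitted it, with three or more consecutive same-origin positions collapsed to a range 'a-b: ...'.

Answer: the defect is in main at line 44.
Core observation: The log first diverges at position 6: the faulty run prints 'bind_quota called with 5, 47' where the working version prints 'bind_quota called with 47, 5'.
Call chain: main -> bind_quota(5, 47) (called at line 44).
First divergence: position 6 — shown 'bind_quota called with 5, 47', intended 'bind_quota called with 47, 5'.
Intended log window:
  4: stage values: 47 and 1
  5: driver got 47
  6: bind_quota called with 47, 5
Execution walk:
  weigh_samples([4, 1, 2, 11, 8, 12, 9]) -> 47  [called from rate_window, line 26]
  rank_cells([4, 1, 2, 11, 8, 12, 9], 1) -> 1  [called from rate_window, line 27]
  rate_window([4, 1, 2, 11, 8, 12, 9], 1) -> 47  [called from main, line 42]
  bind_quota(5, 47) -> 5  [called from main, line 44]
Log origin:
  1: logged in main at line 41
  2: logged in weigh_samples at line 2
  3: logged in rank_cells at line 9
  4: logged in rate_window at line 28
  5: logged in main at line 43
  6: logged in bind_quota at line 33
A correct fix: line 44: replace `bind_quota(5, base)` with `bind_quota(base, 5)`.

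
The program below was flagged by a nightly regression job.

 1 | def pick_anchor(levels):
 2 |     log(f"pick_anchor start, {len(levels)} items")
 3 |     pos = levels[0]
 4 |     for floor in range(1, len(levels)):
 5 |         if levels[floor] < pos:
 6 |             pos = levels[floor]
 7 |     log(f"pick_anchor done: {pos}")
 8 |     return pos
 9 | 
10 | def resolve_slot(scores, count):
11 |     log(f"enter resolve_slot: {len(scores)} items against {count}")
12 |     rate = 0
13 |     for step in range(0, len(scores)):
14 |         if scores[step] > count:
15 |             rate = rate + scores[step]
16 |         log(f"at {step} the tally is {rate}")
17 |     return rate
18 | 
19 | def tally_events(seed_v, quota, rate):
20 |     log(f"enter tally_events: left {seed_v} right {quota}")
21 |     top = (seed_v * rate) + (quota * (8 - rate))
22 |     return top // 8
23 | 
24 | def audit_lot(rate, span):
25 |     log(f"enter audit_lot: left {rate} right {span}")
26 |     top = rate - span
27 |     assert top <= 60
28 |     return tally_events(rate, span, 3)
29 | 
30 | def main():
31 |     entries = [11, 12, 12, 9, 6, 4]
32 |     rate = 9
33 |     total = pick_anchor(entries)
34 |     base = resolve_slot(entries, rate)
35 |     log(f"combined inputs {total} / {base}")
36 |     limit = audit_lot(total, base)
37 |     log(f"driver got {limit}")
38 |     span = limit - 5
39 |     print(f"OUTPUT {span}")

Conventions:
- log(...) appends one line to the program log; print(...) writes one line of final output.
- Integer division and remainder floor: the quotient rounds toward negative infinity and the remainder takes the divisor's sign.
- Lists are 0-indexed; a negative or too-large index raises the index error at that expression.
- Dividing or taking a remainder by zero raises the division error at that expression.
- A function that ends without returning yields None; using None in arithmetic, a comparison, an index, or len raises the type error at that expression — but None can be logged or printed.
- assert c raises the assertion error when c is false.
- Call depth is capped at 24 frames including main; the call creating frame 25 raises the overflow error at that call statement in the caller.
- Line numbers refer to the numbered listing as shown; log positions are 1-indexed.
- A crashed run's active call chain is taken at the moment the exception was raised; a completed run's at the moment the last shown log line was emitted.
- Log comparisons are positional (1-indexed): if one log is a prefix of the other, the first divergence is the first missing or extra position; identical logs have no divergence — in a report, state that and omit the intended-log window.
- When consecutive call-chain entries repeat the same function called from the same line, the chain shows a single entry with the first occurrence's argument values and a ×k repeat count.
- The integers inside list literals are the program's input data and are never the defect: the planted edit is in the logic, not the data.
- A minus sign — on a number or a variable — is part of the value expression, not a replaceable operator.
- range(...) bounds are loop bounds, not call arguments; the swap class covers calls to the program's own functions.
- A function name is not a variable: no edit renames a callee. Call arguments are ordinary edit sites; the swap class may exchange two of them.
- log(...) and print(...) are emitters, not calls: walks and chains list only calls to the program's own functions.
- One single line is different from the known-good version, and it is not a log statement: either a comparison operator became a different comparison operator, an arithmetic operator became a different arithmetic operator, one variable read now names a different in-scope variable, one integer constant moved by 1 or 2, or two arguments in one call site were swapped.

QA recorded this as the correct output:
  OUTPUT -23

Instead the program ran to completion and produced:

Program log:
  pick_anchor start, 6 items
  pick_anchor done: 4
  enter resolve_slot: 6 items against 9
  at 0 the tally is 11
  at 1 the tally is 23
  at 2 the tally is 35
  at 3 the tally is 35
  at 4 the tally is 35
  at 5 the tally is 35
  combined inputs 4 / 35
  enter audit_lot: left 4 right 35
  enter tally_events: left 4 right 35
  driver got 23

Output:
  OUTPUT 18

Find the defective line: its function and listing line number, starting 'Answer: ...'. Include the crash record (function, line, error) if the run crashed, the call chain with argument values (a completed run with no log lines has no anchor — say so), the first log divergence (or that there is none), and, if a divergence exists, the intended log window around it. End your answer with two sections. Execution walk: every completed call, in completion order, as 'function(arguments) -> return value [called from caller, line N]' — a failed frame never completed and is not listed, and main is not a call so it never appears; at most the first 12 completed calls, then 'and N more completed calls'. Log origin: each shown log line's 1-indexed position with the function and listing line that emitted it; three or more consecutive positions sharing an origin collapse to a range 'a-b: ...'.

Answer: the defect is in audit_lot at line 28.
Core observation: Everything matches until log position 12, which reads 'enter tally_events: left 4 right 35' in place of 'enter tally_events: left 4 right -31'.
Call chain: main.
First divergence: position 12; shown 'enter tally_events: left 4 right 35' vs intended 'enter tally_events: left 4 right -31'.
Intended log window:
  10: combined inputs 4 / 35
  11: enter audit_lot: left 4 right 35
  12: enter tally_events: left 4 right -31
  13: driver got -18
Execution walk:
  pick_anchor([11, 12, 12, 9, 6, 4]) -> 4  [called from main, line 33]
  resolve_slot([11, 12, 12, 9, 6, 4], 9) -> 35  [called from main, line 34]
  tally_events(4, 35, 3) -> 23  [called from audit_lot, line 28]
  audit_lot(4, 35) -> 23  [called from main, line 36]
Origin of each log line:
  1 — pick_anchor, line 2
  2 — pick_anchor, line 7
  3 — resolve_slot, line 11
  4-9 — resolve_slot, line 16
  10 — main, line 35
  11 — audit_lot, line 25
  12 — tally_events, line 20
  13 — main, line 37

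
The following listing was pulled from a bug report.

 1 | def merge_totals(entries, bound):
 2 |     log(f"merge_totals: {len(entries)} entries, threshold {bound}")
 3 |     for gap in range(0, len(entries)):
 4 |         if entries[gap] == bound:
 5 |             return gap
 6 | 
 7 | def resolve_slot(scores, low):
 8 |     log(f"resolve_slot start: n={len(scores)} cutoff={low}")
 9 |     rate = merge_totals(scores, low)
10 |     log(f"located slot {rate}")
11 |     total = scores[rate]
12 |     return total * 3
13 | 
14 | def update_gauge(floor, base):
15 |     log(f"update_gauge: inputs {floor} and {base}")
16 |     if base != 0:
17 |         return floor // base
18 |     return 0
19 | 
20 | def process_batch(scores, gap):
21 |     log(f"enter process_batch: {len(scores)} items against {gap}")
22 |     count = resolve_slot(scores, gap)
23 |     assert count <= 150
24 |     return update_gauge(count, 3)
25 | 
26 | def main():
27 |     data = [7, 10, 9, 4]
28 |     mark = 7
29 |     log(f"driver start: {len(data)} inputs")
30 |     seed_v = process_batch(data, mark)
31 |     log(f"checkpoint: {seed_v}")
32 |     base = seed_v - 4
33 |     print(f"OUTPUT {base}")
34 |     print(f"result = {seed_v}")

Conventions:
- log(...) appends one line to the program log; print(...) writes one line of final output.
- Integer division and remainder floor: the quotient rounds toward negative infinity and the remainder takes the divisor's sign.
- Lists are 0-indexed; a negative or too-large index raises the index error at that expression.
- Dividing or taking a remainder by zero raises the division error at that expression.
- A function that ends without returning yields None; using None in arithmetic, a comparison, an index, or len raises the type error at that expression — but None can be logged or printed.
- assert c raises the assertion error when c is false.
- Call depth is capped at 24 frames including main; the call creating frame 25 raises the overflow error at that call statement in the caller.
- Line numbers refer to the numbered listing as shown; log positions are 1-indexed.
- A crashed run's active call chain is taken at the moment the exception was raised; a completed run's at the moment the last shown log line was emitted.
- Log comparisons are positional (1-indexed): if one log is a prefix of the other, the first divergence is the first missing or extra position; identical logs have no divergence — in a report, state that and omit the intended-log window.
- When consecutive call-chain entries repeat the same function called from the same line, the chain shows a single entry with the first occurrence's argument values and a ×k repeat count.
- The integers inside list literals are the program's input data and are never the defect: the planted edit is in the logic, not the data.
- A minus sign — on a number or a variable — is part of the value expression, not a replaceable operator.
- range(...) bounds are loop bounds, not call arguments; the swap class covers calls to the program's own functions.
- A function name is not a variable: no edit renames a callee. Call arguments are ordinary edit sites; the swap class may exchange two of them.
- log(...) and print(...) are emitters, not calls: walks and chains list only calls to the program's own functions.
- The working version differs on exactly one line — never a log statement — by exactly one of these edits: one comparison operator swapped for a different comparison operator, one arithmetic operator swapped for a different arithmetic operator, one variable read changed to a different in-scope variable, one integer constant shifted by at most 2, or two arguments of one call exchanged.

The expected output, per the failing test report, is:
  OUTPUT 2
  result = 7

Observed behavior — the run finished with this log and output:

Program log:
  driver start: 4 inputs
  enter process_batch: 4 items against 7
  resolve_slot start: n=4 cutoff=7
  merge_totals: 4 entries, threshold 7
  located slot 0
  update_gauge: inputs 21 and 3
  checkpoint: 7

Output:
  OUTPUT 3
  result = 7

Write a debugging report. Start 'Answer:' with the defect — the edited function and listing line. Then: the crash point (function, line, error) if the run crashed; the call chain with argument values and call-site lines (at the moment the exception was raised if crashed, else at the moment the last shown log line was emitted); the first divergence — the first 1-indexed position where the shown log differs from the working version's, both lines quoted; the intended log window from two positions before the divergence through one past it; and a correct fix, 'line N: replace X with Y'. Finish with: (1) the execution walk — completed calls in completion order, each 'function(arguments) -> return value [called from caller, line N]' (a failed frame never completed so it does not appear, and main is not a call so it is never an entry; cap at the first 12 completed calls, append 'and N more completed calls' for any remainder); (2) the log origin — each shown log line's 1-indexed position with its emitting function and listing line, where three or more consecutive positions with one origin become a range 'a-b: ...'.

Answer: the defect is in main at line 32.
Key observation: The two runs log identically and part ways only at the printed values.
Call chain: main.
First divergence: none; the two logs match at every position.
Execution walk:
  merge_totals([7, 10, 9, 4], 7) -> 0  [called from resolve_slot, line 9]
  resolve_slot([7, 10, 9, 4], 7) -> 21  [called from process_batch, line 22]
  update_gauge(21, 3) -> 7  [called from process_batch, line 24]
  process_batch([7, 10, 9, 4], 7) -> 7  [called from main, line 30]
Origin of each log line:
  1: logged in main at line 29
  2: logged in process_batch at line 21
  3: logged in resolve_slot at line 8
  4: logged in merge_totals at line 2
  5: logged in resolve_slot at line 10
  6: logged in update_gauge at line 15
  7: logged in main at line 31
A correct fix: line 32: replace `4` with `5`.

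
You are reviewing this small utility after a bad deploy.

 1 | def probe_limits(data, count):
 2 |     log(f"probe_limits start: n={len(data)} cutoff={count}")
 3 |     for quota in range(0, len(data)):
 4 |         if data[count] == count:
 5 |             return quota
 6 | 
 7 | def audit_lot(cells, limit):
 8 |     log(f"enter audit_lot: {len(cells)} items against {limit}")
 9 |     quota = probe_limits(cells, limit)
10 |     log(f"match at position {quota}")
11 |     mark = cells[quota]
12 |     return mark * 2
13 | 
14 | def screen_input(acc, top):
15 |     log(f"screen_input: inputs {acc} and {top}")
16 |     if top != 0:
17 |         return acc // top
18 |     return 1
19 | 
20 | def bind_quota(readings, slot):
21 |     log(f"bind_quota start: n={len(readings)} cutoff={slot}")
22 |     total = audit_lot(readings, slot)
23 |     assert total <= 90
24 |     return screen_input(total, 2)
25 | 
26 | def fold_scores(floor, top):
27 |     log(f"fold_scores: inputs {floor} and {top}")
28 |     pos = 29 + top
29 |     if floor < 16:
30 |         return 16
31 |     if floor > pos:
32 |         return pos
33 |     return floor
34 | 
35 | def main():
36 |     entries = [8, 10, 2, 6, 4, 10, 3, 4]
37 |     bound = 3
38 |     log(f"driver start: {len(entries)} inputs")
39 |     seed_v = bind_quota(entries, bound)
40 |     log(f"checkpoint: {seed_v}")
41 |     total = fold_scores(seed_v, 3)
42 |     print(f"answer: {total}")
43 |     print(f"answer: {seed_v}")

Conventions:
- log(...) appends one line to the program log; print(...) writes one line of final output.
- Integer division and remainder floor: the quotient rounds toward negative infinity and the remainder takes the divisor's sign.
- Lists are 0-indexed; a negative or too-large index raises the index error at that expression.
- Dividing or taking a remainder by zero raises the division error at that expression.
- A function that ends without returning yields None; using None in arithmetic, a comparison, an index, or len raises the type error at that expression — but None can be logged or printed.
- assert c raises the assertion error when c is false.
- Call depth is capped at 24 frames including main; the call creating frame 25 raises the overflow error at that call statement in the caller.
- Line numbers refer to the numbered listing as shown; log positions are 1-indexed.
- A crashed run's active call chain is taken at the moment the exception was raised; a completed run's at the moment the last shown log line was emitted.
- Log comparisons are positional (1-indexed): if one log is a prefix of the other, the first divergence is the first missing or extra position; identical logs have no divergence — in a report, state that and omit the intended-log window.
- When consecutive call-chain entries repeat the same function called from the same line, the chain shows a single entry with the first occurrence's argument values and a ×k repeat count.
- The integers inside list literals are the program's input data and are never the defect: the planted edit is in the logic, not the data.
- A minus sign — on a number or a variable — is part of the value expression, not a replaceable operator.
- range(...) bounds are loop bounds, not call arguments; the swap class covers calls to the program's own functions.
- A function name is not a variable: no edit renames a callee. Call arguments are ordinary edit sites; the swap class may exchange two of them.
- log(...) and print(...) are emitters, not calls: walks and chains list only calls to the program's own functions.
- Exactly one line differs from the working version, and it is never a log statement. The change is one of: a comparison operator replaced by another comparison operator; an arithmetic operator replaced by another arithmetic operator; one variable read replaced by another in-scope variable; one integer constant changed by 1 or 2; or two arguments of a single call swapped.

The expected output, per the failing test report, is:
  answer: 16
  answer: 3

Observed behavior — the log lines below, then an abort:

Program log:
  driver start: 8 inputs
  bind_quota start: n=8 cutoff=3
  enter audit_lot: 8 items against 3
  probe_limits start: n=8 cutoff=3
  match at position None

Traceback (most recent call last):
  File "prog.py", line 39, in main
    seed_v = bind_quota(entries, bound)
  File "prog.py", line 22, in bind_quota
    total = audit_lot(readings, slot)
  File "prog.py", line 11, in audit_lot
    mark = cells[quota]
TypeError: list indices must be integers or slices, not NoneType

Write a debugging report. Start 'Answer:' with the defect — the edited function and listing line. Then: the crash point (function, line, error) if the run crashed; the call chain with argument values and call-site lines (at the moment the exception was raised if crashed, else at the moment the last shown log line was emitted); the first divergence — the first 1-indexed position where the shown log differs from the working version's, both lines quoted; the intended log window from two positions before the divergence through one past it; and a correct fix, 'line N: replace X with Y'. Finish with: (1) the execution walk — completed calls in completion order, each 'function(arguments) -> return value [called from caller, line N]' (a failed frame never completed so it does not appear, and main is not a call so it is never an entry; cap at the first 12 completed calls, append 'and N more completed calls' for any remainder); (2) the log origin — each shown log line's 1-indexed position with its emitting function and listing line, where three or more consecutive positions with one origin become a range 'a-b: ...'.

Answer: the defect is in probe_limits at line 4.
Key observation: The earliest visible damage is log position 5 — 'match at position None' rather than the intended 'match at position 6'.
Crash: audit_lot, line 11, TypeError.
Call chain: main -> bind_quota([8, 10, 2, 6, 4, 10, 3, 4], 3) (called at line 39) -> audit_lot([8, 10, 2, 6, 4, 10, 3, 4], 3) (called at line 22).
First divergence: at position 5 the run shows 'match at position None' where the working version logs 'match at position 6'.
Intended log window:
  3: enter audit_lot: 8 items against 3
  4: probe_limits start: n=8 cutoff=3
  5: match at position 6
  6: screen_input: inputs 6 and 2
Execution walk:
  probe_limits([8, 10, 2, 6, 4, 10, 3, 4], 3) -> None  [called from audit_lot, line 9]
Log origin:
  1: from main, line 38
  2: from bind_quota, line 21
  3: from audit_lot, line 8
  4: from probe_limits, line 2
  5: from audit_lot, line 10
A correct fix: line 4: replace `data[count]` with `data[quota]`.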